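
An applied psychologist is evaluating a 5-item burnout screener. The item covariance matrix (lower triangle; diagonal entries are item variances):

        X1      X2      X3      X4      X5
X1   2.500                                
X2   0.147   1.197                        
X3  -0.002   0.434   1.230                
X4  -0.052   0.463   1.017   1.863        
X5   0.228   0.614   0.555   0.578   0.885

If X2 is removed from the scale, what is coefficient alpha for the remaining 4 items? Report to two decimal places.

α = 0.56

Remaining items: X1, X3, X4, X5 (k = 4).
Σσ²ᵢ = 2.500 + 1.230 + 1.863 + 0.885 = 6.478
σ²_T = 6.478 + 2 × 2.324 = 11.126
α (item deleted) = (4/3)·(1 − 6.478/11.126) = 0.56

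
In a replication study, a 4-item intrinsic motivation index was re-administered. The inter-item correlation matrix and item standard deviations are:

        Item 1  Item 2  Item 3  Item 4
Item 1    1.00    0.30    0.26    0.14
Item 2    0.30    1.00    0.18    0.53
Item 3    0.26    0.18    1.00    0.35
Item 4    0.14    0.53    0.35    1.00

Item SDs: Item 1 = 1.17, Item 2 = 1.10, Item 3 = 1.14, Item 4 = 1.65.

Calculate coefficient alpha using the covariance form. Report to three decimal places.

Σσ²ᵢ = 1.17² + 1.10² + 1.14² + 1.65² = 6.6010
Covariances σ_ij = r_ij · s_i · s_j:
  σ(Item 1,Item 2) = 0.30 × 1.17 × 1.10 = 0.3861
  σ(Item 1,Item 3) = 0.26 × 1.17 × 1.14 = 0.3468
  σ(Item 1,Item 4) = 0.14 × 1.17 × 1.65 = 0.2703
  σ(Item 2,Item 3) = 0.18 × 1.10 × 1.14 = 0.2257
  σ(Item 2,Item 4) = 0.53 × 1.10 × 1.65 = 0.9620
  σ(Item 3,Item 4) = 0.35 × 1.14 × 1.65 = 0.6583
σ²_T = Σσ²ᵢ + 2·Σσ_ij = 6.6010 + 2 × 2.8492 = 12.2994
α = (4/3)·(1 − 6.6010/12.2994) = 0.618

α = 0.618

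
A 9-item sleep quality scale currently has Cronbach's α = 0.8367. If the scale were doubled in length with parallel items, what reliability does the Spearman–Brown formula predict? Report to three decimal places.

predicted reliability = 0.911

Length factor m = 2
α' = m·α / (1 + (m−1)·α)
   = 2 × 0.8367 / (1 + (2 − 1) × 0.8367)
   = 1.6734 / 1.8367 = 0.911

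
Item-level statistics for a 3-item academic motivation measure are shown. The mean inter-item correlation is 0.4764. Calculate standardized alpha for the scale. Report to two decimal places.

Standardized α = k·r̄ / (1 + (k−1)·r̄) = 3 × 0.4764 / (1 + 2 × 0.4764)
  = 1.4292 / 1.9528 = 0.73

α = 0.73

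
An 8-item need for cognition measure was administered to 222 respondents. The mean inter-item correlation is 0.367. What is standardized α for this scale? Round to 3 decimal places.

α = 0.823

Standardized α = k·r̄ / (1 + (k−1)·r̄) = 8 × 0.367 / (1 + 7 × 0.367)
  = 2.9360 / 3.5690 = 0.823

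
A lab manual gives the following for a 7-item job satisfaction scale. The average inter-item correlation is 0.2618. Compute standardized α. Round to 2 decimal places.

Standardized α = k·r̄ / (1 + (k−1)·r̄) = 7 × 0.2618 / (1 + 6 × 0.2618)
  = 1.8326 / 2.5708 = 0.71

α = 0.71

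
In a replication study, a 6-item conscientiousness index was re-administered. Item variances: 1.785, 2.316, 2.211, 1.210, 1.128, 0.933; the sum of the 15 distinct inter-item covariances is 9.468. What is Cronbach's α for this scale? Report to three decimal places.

Σσᵢ² = 1.785 + 2.316 + 2.211 + 1.210 + 1.128 + 0.933 = 9.583
Sum of distinct covariances = 9.468
σ²_total = Σσᵢ² + 2·Σcov = 9.583 + 2 × 9.468 = 28.519
α = (6/5)·(1 − 9.583/28.519) = 0.797

α = 0.797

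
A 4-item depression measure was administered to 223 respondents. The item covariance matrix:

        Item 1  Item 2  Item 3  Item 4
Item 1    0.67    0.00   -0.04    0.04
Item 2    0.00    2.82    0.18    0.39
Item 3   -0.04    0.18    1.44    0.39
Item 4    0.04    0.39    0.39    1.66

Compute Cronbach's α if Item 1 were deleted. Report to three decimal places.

Remaining items: Item 2, Item 3, Item 4 (k = 3).
ΣVar(i) = 2.82 + 1.44 + 1.66 = 5.92
σ²_total = 5.92 + 2 × 0.96 = 7.84
α (item deleted) = (3/2)·(1 − 5.92/7.84) = 0.367

α = 0.367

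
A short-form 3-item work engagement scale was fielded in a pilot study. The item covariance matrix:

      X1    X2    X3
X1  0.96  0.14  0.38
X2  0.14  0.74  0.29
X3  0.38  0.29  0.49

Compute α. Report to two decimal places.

α = 0.64

sum of item variances = 0.96 + 0.74 + 0.49 = 2.19
Sum of the distinct covariances = 0.81
σ²_T = 2.19 + 2 × 0.81 = 3.81
α = (k/(k−1))·(1 − sum of item variances/σ²_T) = (3/2)·(1 − 2.19/3.81) = 0.64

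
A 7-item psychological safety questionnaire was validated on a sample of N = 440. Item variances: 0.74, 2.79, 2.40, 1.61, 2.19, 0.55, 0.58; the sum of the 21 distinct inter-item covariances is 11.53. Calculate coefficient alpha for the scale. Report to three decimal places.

ΣVar(i) = 0.74 + 2.79 + 2.40 + 1.61 + 2.19 + 0.55 + 0.58 = 10.86
Sum of distinct covariances = 11.53
σ²_T = ΣVar(i) + 2·Σcov = 10.86 + 2 × 11.53 = 33.92
α = (7/6)·(1 − 10.86/33.92) = 0.793

coefficient alpha = 0.793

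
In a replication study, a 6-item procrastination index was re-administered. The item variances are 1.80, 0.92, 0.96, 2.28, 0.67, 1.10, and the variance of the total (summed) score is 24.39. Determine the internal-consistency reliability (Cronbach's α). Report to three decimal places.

Σσᵢ² = 1.80 + 0.92 + 0.96 + 2.28 + 0.67 + 1.10 = 7.73
α = (k/(k−1))·(1 − Σσᵢ²/Var(T)) = (6/5)·(1 − 7.73/24.39) = 0.820

α = 0.820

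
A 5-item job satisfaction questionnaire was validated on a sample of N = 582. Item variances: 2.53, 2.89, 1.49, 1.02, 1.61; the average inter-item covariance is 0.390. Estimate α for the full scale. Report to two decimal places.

sum of item variances = 2.53 + 2.89 + 1.49 + 1.02 + 1.61 = 9.54
Sum of the 10 distinct covariances = 10 × 0.390 = 3.900
total variance = sum of item variances + 2·Σcov = 9.54 + 2 × 3.900 = 17.340
α = (5/4)·(1 − 9.54/17.340) = 0.56

α = 0.56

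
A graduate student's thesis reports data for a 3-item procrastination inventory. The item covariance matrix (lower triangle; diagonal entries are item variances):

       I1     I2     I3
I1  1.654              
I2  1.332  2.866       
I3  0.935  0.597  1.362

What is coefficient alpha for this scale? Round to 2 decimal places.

coefficient alpha = 0.74

sum of item variances = 1.654 + 2.866 + 1.362 = 5.882
Σ_{i<j} σ_ij = 2.864
total variance = 5.882 + 2 × 2.864 = 11.610
α = (k/(k−1))·(1 − sum of item variances/total variance) = (3/2)·(1 − 5.882/11.610) = 0.74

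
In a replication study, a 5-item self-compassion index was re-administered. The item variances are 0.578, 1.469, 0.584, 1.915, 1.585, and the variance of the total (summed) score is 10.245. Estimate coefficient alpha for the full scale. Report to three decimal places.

α = 0.502

Σσ²ᵢ = 0.578 + 1.469 + 0.584 + 1.915 + 1.585 = 6.131
α = (k/(k−1))·(1 − Σσ²ᵢ/total variance) = (5/4)·(1 − 6.131/10.245) = 0.502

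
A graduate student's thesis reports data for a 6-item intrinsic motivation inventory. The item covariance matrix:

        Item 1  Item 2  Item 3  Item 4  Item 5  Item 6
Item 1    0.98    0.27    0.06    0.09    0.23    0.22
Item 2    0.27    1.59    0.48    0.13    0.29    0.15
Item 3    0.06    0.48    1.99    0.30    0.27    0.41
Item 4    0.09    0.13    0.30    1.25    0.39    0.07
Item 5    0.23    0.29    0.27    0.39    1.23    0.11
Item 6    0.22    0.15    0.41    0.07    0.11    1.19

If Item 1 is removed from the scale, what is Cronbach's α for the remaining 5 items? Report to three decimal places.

Cronbach's α = 0.522

Remaining items: Item 2, Item 3, Item 4, Item 5, Item 6 (k = 5).
Σσ²ᵢ = 1.59 + 1.99 + 1.25 + 1.23 + 1.19 = 7.25
σ²_T = 7.25 + 2 × 2.60 = 12.45
α (item deleted) = (5/4)·(1 − 7.25/12.45) = 0.522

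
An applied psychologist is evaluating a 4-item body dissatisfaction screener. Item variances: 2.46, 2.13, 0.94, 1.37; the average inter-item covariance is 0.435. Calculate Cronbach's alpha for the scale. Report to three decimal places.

ΣVar(i) = 2.46 + 2.13 + 0.94 + 1.37 = 6.90
Sum of the 6 distinct covariances = 6 × 0.435 = 2.610
total variance = ΣVar(i) + 2·Σcov = 6.90 + 2 × 2.610 = 12.120
α = (4/3)·(1 − 6.90/12.120) = 0.574

Cronbach's alpha = 0.574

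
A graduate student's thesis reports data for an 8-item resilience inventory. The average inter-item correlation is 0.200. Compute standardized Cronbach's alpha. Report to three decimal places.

Standardized α = k·r̄ / (1 + (k−1)·r̄) = 8 × 0.200 / (1 + 7 × 0.200)
  = 1.6000 / 2.4000 = 0.667

α = 0.667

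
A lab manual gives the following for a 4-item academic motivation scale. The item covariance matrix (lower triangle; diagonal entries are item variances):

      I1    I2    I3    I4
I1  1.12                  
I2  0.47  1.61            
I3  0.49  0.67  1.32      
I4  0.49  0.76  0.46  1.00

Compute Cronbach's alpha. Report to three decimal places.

ΣVar(i) = 1.12 + 1.61 + 1.32 + 1.00 = 5.05
Sum of off-diagonal covariances = 3.34
σ²_total = 5.05 + 2 × 3.34 = 11.73
α = (k/(k−1))·(1 − ΣVar(i)/σ²_total) = (4/3)·(1 − 5.05/11.73) = 0.759

α = 0.759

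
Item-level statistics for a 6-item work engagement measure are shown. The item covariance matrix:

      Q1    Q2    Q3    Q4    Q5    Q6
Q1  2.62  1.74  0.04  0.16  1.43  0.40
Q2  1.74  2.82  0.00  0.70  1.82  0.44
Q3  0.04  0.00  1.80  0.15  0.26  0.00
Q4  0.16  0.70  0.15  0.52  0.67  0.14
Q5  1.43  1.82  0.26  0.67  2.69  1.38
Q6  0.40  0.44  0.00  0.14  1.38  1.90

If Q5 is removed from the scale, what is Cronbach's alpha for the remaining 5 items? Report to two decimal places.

α = 0.55

Remaining items: Q1, Q2, Q3, Q4, Q6 (k = 5).
sum of item variances = 2.62 + 2.82 + 1.80 + 0.52 + 1.90 = 9.66
total variance = 9.66 + 2 × 3.77 = 17.20
α (item deleted) = (5/4)·(1 − 9.66/17.20) = 0.55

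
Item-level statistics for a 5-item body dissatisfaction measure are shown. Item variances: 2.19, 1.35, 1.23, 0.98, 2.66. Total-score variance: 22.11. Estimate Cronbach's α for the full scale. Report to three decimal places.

ΣVar(i) = 2.19 + 1.35 + 1.23 + 0.98 + 2.66 = 8.41
α = (k/(k−1))·(1 − ΣVar(i)/σ²_T) = (5/4)·(1 − 8.41/22.11) = 0.775

α = 0.775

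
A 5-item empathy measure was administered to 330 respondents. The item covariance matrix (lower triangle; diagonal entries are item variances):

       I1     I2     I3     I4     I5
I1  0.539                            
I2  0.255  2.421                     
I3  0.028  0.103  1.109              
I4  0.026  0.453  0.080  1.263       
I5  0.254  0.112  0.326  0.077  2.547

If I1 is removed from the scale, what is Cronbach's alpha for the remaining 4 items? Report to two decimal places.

Remaining items: I2, I3, I4, I5 (k = 4).
Σσ²ᵢ = 2.421 + 1.109 + 1.263 + 2.547 = 7.340
Var(T) = 7.340 + 2 × 1.151 = 9.642
α (item deleted) = (4/3)·(1 − 7.340/9.642) = 0.32

Cronbach's alpha = 0.32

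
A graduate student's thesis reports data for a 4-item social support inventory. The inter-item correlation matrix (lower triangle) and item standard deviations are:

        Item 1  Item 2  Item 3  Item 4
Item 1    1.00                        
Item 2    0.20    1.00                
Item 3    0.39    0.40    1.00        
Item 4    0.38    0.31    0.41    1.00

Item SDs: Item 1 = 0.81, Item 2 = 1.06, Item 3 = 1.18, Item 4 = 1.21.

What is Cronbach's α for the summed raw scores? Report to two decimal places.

α = 0.68

Σσ²ᵢ = 0.81² + 1.06² + 1.18² + 1.21² = 4.6362
Covariances σ_ij = r_ij · s_i · s_j:
  σ(Item 1,Item 2) = 0.20 × 0.81 × 1.06 = 0.1717
  σ(Item 1,Item 3) = 0.39 × 0.81 × 1.18 = 0.3728
  σ(Item 1,Item 4) = 0.38 × 0.81 × 1.21 = 0.3724
  σ(Item 2,Item 3) = 0.40 × 1.06 × 1.18 = 0.5003
  σ(Item 2,Item 4) = 0.31 × 1.06 × 1.21 = 0.3976
  σ(Item 3,Item 4) = 0.41 × 1.18 × 1.21 = 0.5854
σ²_T = Σσ²ᵢ + 2·Σσ_ij = 4.6362 + 2 × 2.4002 = 9.4366
α = (4/3)·(1 − 4.6362/9.4366) = 0.68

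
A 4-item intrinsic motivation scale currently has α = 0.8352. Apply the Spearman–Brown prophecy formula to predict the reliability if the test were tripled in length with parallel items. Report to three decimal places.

Length factor m = 3
α' = m·α / (1 + (m−1)·α)
   = 3 × 0.8352 / (1 + (3 − 1) × 0.8352)
   = 2.5056 / 2.6704 = 0.938

predicted reliability = 0.938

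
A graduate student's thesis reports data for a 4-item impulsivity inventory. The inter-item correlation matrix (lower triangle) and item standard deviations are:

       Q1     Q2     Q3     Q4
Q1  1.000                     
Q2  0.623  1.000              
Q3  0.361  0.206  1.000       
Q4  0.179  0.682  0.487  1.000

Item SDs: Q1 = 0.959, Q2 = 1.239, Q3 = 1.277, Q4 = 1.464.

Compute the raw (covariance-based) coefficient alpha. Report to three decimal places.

Σσ²ᵢ = 0.959² + 1.239² + 1.277² + 1.464² = 6.2288
Covariances σ_ij = r_ij · s_i · s_j:
  σ(Q1,Q2) = 0.623 × 0.959 × 1.239 = 0.7402
  σ(Q1,Q3) = 0.361 × 0.959 × 1.277 = 0.4421
  σ(Q1,Q4) = 0.179 × 0.959 × 1.464 = 0.2513
  σ(Q2,Q3) = 0.206 × 1.239 × 1.277 = 0.3259
  σ(Q2,Q4) = 0.682 × 1.239 × 1.464 = 1.2371
  σ(Q3,Q4) = 0.487 × 1.277 × 1.464 = 0.9105
σ²_T = Σσ²ᵢ + 2·Σσ_ij = 6.2288 + 2 × 3.9071 = 14.0430
α = (4/3)·(1 − 6.2288/14.0430) = 0.742

α = 0.742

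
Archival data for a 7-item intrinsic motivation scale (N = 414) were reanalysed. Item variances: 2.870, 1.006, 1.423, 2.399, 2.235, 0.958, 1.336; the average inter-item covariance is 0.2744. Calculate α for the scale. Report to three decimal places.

α = 0.566

Σσ²ᵢ = 2.870 + 1.006 + 1.423 + 2.399 + 2.235 + 0.958 + 1.336 = 12.227
Sum of the 21 distinct covariances = 21 × 0.2744 = 5.7624
Var(T) = Σσ²ᵢ + 2·Σcov = 12.227 + 2 × 5.7624 = 23.7518
α = (7/6)·(1 − 12.227/23.7518) = 0.566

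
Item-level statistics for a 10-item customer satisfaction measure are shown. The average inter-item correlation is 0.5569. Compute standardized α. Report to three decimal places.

α = 0.926

Standardized α = k·r̄ / (1 + (k−1)·r̄) = 10 × 0.5569 / (1 + 9 × 0.5569)
  = 5.5690 / 6.0121 = 0.926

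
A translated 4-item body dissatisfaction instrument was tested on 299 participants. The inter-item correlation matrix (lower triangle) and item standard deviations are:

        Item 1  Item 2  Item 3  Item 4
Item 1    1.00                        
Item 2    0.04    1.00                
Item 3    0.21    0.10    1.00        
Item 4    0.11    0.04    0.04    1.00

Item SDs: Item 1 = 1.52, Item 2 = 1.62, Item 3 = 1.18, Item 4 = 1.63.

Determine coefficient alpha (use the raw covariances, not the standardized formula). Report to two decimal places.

Σσ²ᵢ = 1.52² + 1.62² + 1.18² + 1.63² = 8.9841
Covariances σ_ij = r_ij · s_i · s_j:
  σ(Item 1,Item 2) = 0.04 × 1.52 × 1.62 = 0.0985
  σ(Item 1,Item 3) = 0.21 × 1.52 × 1.18 = 0.3767
  σ(Item 1,Item 4) = 0.11 × 1.52 × 1.63 = 0.2725
  σ(Item 2,Item 3) = 0.10 × 1.62 × 1.18 = 0.1912
  σ(Item 2,Item 4) = 0.04 × 1.62 × 1.63 = 0.1056
  σ(Item 3,Item 4) = 0.04 × 1.18 × 1.63 = 0.0769
σ²_T = Σσ²ᵢ + 2·Σσ_ij = 8.9841 + 2 × 1.1214 = 11.2269
α = (4/3)·(1 − 8.9841/11.2269) = 0.27

α = 0.27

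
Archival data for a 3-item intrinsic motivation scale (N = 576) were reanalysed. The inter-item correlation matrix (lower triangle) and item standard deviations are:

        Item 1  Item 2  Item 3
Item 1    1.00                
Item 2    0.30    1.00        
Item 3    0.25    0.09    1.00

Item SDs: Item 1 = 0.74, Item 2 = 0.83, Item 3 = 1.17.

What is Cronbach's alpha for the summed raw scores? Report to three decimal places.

Σσ²ᵢ = 0.74² + 0.83² + 1.17² = 2.6054
Covariances σ_ij = r_ij · s_i · s_j:
  σ(Item 1,Item 2) = 0.30 × 0.74 × 0.83 = 0.1843
  σ(Item 1,Item 3) = 0.25 × 0.74 × 1.17 = 0.2164
  σ(Item 2,Item 3) = 0.09 × 0.83 × 1.17 = 0.0874
σ²_T = Σσ²ᵢ + 2·Σσ_ij = 2.6054 + 2 × 0.4881 = 3.5816
α = (3/2)·(1 − 2.6054/3.5816) = 0.409

α = 0.409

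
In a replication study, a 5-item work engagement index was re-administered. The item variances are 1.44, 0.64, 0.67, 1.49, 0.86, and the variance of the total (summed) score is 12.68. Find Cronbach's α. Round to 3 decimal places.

sum of item variances = 1.44 + 0.64 + 0.67 + 1.49 + 0.86 = 5.10
α = (k/(k−1))·(1 − sum of item variances/Var(T)) = (5/4)·(1 − 5.10/12.68) = 0.747

Cronbach's α = 0.747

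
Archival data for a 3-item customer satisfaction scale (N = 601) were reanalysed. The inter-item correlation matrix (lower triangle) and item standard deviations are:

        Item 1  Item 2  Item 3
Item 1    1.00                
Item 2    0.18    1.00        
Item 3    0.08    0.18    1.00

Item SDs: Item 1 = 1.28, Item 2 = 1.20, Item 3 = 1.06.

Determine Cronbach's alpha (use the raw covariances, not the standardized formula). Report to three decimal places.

α = 0.339

Σσ²ᵢ = 1.28² + 1.20² + 1.06² = 4.2020
Covariances σ_ij = r_ij · s_i · s_j:
  σ(Item 1,Item 2) = 0.18 × 1.28 × 1.20 = 0.2765
  σ(Item 1,Item 3) = 0.08 × 1.28 × 1.06 = 0.1085
  σ(Item 2,Item 3) = 0.18 × 1.20 × 1.06 = 0.2290
σ²_T = Σσ²ᵢ + 2·Σσ_ij = 4.2020 + 2 × 0.6140 = 5.4300
α = (3/2)·(1 − 4.2020/5.4300) = 0.339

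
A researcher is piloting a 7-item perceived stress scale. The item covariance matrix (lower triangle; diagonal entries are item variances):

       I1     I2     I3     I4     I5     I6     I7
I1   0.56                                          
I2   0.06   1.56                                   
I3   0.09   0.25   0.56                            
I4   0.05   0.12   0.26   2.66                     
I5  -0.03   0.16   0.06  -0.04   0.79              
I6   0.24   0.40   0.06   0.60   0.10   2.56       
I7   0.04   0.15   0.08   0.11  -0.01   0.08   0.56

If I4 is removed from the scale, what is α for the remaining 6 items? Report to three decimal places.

Remaining items: I1, I2, I3, I5, I6, I7 (k = 6).
Σσᵢ² = 0.56 + 1.56 + 0.56 + 0.79 + 2.56 + 0.56 = 6.59
σ²_T = 6.59 + 2 × 1.73 = 10.05
α (item deleted) = (6/5)·(1 − 6.59/10.05) = 0.413

α = 0.413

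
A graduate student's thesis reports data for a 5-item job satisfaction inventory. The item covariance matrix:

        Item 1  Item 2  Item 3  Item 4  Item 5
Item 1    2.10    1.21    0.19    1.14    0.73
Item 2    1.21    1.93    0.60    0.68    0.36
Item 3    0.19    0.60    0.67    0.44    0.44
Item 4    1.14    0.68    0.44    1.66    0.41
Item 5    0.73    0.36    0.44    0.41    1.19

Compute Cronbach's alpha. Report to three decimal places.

Cronbach's alpha = 0.777

sum of item variances = 2.10 + 1.93 + 0.67 + 1.66 + 1.19 = 7.55
Sum of the distinct covariances = 6.20
σ²_T = 7.55 + 2 × 6.20 = 19.95
α = (k/(k−1))·(1 − sum of item variances/σ²_T) = (5/4)·(1 − 7.55/19.95) = 0.777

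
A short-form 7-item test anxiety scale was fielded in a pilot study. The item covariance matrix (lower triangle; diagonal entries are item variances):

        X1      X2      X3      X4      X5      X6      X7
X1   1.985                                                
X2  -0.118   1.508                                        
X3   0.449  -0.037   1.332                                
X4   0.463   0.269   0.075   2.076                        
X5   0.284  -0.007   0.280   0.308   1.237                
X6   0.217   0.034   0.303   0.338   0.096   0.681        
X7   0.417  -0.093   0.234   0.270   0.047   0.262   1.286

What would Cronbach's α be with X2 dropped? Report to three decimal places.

Remaining items: X1, X3, X4, X5, X6, X7 (k = 6).
Σσᵢ² = 1.985 + 1.332 + 2.076 + 1.237 + 0.681 + 1.286 = 8.597
σ²_total = 8.597 + 2 × 4.043 = 16.683
α (item deleted) = (6/5)·(1 − 8.597/16.683) = 0.582

Cronbach's α = 0.582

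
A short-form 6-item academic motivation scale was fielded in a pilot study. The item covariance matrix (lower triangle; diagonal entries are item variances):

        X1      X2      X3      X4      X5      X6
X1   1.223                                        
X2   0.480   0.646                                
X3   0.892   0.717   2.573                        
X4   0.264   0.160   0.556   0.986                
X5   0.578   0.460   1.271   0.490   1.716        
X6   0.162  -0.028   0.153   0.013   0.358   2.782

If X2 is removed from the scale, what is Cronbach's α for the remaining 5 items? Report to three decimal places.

Cronbach's α = 0.631

Remaining items: X1, X3, X4, X5, X6 (k = 5).
ΣVar(i) = 1.223 + 2.573 + 0.986 + 1.716 + 2.782 = 9.280
σ²_T = 9.280 + 2 × 4.737 = 18.754
α (item deleted) = (5/4)·(1 − 9.280/18.754) = 0.631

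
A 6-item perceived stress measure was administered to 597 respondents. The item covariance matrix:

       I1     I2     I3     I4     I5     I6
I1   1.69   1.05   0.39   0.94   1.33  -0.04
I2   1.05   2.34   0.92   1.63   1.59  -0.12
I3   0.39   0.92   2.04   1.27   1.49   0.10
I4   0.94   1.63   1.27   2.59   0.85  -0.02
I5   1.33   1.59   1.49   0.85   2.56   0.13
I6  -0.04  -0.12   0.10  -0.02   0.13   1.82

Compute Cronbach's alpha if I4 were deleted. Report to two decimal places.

α = 0.71

Remaining items: I1, I2, I3, I5, I6 (k = 5).
ΣVar(i) = 1.69 + 2.34 + 2.04 + 2.56 + 1.82 = 10.45
σ²_T = 10.45 + 2 × 6.84 = 24.13
α (item deleted) = (5/4)·(1 − 10.45/24.13) = 0.71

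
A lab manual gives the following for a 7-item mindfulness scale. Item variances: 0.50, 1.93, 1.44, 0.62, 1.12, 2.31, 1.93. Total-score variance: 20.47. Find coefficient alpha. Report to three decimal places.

coefficient alpha = 0.605

Σσᵢ² = 0.50 + 1.93 + 1.44 + 0.62 + 1.12 + 2.31 + 1.93 = 9.85
α = (k/(k−1))·(1 − Σσᵢ²/σ²_T) = (7/6)·(1 − 9.85/20.47) = 0.605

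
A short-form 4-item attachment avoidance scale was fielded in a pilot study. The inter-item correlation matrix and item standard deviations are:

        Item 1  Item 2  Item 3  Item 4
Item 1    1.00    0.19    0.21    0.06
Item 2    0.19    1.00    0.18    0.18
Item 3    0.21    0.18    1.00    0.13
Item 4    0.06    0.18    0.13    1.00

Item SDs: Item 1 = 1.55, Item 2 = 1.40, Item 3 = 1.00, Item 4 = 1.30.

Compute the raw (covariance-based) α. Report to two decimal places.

Σσ²ᵢ = 1.55² + 1.40² + 1.00² + 1.30² = 7.0525
Covariances σ_ij = r_ij · s_i · s_j:
  σ(Item 1,Item 2) = 0.19 × 1.55 × 1.40 = 0.4123
  σ(Item 1,Item 3) = 0.21 × 1.55 × 1.00 = 0.3255
  σ(Item 1,Item 4) = 0.06 × 1.55 × 1.30 = 0.1209
  σ(Item 2,Item 3) = 0.18 × 1.40 × 1.00 = 0.2520
  σ(Item 2,Item 4) = 0.18 × 1.40 × 1.30 = 0.3276
  σ(Item 3,Item 4) = 0.13 × 1.00 × 1.30 = 0.1690
σ²_T = Σσ²ᵢ + 2·Σσ_ij = 7.0525 + 2 × 1.6073 = 10.2671
α = (4/3)·(1 − 7.0525/10.2671) = 0.42

α = 0.42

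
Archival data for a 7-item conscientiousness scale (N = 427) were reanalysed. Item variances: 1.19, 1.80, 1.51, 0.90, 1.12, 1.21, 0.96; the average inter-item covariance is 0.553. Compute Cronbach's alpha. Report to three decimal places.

α = 0.849

ΣVar(i) = 1.19 + 1.80 + 1.51 + 0.90 + 1.12 + 1.21 + 0.96 = 8.69
Sum of the 21 distinct covariances = 21 × 0.553 = 11.613
total variance = ΣVar(i) + 2·Σcov = 8.69 + 2 × 11.613 = 31.916
α = (7/6)·(1 − 8.69/31.916) = 0.849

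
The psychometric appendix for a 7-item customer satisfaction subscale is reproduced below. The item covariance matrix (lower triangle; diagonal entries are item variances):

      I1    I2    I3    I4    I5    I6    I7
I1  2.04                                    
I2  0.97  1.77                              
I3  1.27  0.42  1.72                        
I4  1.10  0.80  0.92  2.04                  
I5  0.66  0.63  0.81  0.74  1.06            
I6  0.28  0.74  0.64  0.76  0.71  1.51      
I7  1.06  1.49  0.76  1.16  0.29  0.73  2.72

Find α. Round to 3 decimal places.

α = 0.846

ΣVar(i) = 2.04 + 1.77 + 1.72 + 2.04 + 1.06 + 1.51 + 2.72 = 12.86
Sum of the distinct covariances = 16.94
Var(T) = 12.86 + 2 × 16.94 = 46.74
α = (k/(k−1))·(1 − ΣVar(i)/Var(T)) = (7/6)·(1 − 12.86/46.74) = 0.846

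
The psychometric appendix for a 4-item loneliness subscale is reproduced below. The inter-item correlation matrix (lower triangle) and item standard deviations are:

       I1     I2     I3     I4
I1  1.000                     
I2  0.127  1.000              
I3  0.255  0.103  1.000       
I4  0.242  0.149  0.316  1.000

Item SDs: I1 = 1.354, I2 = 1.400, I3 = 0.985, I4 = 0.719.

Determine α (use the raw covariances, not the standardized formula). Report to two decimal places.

α = 0.45

Σσ²ᵢ = 1.354² + 1.400² + 0.985² + 0.719² = 5.2805
Covariances σ_ij = r_ij · s_i · s_j:
  σ(I1,I2) = 0.127 × 1.354 × 1.400 = 0.2407
  σ(I1,I3) = 0.255 × 1.354 × 0.985 = 0.3401
  σ(I1,I4) = 0.242 × 1.354 × 0.719 = 0.2356
  σ(I2,I3) = 0.103 × 1.400 × 0.985 = 0.1420
  σ(I2,I4) = 0.149 × 1.400 × 0.719 = 0.1500
  σ(I3,I4) = 0.316 × 0.985 × 0.719 = 0.2238
σ²_T = Σσ²ᵢ + 2·Σσ_ij = 5.2805 + 2 × 1.3322 = 7.9449
α = (4/3)·(1 − 5.2805/7.9449) = 0.45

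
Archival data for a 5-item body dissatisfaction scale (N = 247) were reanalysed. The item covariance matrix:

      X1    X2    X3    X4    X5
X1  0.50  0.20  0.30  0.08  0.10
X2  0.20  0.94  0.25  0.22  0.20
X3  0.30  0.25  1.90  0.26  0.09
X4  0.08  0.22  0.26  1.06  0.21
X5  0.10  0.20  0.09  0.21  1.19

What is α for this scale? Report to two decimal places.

Σσ²ᵢ = 0.50 + 0.94 + 1.90 + 1.06 + 1.19 = 5.59
Σ_{i<j} σ_ij = 1.91
σ²_T = 5.59 + 2 × 1.91 = 9.41
α = (k/(k−1))·(1 − Σσ²ᵢ/σ²_T) = (5/4)·(1 − 5.59/9.41) = 0.51

α = 0.51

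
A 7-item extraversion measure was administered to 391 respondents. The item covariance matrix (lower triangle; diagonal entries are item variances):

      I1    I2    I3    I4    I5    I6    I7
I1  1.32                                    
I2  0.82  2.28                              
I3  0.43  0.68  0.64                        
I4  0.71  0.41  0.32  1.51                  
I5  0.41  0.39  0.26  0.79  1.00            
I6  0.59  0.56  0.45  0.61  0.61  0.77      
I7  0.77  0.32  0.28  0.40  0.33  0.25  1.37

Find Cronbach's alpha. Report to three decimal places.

α = 0.817

Σσ²ᵢ = 1.32 + 2.28 + 0.64 + 1.51 + 1.00 + 0.77 + 1.37 = 8.89
Sum of the distinct covariances = 10.39
Var(T) = 8.89 + 2 × 10.39 = 29.67
α = (k/(k−1))·(1 − Σσ²ᵢ/Var(T)) = (7/6)·(1 − 8.89/29.67) = 0.817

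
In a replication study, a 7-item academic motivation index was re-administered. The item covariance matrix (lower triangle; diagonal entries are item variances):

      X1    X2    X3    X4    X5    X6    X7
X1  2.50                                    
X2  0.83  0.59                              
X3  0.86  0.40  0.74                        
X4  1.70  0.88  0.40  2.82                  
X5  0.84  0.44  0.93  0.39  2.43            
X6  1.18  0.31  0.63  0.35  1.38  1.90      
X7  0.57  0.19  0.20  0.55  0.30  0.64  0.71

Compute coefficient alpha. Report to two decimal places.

ΣVar(i) = 2.50 + 0.59 + 0.74 + 2.82 + 2.43 + 1.90 + 0.71 = 11.69
Σ_{i<j} σ_ij = 13.97
Var(T) = 11.69 + 2 × 13.97 = 39.63
α = (k/(k−1))·(1 − ΣVar(i)/Var(T)) = (7/6)·(1 − 11.69/39.63) = 0.82

α = 0.82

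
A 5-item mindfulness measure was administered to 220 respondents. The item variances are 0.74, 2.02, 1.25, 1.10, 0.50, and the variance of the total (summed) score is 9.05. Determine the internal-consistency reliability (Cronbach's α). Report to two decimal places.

α = 0.48

ΣVar(i) = 0.74 + 2.02 + 1.25 + 1.10 + 0.50 = 5.61
α = (k/(k−1))·(1 − ΣVar(i)/σ²_T) = (5/4)·(1 − 5.61/9.05) = 0.48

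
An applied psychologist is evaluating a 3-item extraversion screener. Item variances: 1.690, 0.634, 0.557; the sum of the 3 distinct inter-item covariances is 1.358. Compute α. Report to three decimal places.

α = 0.728

sum of item variances = 1.690 + 0.634 + 0.557 = 2.881
Sum of distinct covariances = 1.358
total variance = sum of item variances + 2·Σcov = 2.881 + 2 × 1.358 = 5.597
α = (3/2)·(1 − 2.881/5.597) = 0.728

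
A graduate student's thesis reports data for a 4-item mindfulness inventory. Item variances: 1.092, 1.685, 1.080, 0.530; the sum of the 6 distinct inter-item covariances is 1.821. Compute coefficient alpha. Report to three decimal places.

sum of item variances = 1.092 + 1.685 + 1.080 + 0.530 = 4.387
Sum of distinct covariances = 1.821
σ²_T = sum of item variances + 2·Σcov = 4.387 + 2 × 1.821 = 8.029
α = (4/3)·(1 − 4.387/8.029) = 0.605

α = 0.605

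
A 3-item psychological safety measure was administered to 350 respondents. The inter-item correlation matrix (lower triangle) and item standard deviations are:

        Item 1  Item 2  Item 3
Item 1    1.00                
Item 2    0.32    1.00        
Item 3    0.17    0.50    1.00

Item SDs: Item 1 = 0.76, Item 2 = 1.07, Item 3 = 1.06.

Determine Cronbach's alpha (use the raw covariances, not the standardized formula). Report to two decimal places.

Σσ²ᵢ = 0.76² + 1.07² + 1.06² = 2.8461
Covariances σ_ij = r_ij · s_i · s_j:
  σ(Item 1,Item 2) = 0.32 × 0.76 × 1.07 = 0.2602
  σ(Item 1,Item 3) = 0.17 × 0.76 × 1.06 = 0.1370
  σ(Item 2,Item 3) = 0.50 × 1.07 × 1.06 = 0.5671
σ²_T = Σσ²ᵢ + 2·Σσ_ij = 2.8461 + 2 × 0.9643 = 4.7747
α = (3/2)·(1 − 2.8461/4.7747) = 0.61

α = 0.61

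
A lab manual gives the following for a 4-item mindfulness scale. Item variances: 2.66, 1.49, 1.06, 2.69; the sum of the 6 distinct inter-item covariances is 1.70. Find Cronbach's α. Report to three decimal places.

sum of item variances = 2.66 + 1.49 + 1.06 + 2.69 = 7.90
Sum of distinct covariances = 1.70
σ²_T = sum of item variances + 2·Σcov = 7.90 + 2 × 1.70 = 11.30
α = (4/3)·(1 − 7.90/11.30) = 0.401

α = 0.401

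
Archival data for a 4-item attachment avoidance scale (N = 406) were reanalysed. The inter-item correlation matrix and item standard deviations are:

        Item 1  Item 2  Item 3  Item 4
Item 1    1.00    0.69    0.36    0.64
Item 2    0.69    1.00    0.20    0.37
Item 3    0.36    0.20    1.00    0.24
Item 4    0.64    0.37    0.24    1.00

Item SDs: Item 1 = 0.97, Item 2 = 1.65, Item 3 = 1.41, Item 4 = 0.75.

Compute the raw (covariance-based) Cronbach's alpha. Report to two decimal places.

α = 0.68

Σσ²ᵢ = 0.97² + 1.65² + 1.41² + 0.75² = 6.2140
Covariances σ_ij = r_ij · s_i · s_j:
  σ(Item 1,Item 2) = 0.69 × 0.97 × 1.65 = 1.1043
  σ(Item 1,Item 3) = 0.36 × 0.97 × 1.41 = 0.4924
  σ(Item 1,Item 4) = 0.64 × 0.97 × 0.75 = 0.4656
  σ(Item 2,Item 3) = 0.20 × 1.65 × 1.41 = 0.4653
  σ(Item 2,Item 4) = 0.37 × 1.65 × 0.75 = 0.4579
  σ(Item 3,Item 4) = 0.24 × 1.41 × 0.75 = 0.2538
σ²_T = Σσ²ᵢ + 2·Σσ_ij = 6.2140 + 2 × 3.2393 = 12.6926
α = (4/3)·(1 − 6.2140/12.6926) = 0.68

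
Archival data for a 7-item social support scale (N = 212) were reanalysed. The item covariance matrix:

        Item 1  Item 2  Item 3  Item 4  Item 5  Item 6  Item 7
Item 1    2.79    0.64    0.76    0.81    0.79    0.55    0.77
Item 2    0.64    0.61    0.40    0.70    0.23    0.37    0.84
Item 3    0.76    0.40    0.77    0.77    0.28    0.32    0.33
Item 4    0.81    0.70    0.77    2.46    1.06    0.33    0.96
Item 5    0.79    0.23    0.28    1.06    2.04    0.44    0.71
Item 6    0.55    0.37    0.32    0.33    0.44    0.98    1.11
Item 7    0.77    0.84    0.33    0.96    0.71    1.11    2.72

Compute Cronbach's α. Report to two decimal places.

sum of item variances = 2.79 + 0.61 + 0.77 + 2.46 + 2.04 + 0.98 + 2.72 = 12.37
Sum of the distinct covariances = 13.17
total variance = 12.37 + 2 × 13.17 = 38.71
α = (k/(k−1))·(1 − sum of item variances/total variance) = (7/6)·(1 − 12.37/38.71) = 0.79

Cronbach's α = 0.79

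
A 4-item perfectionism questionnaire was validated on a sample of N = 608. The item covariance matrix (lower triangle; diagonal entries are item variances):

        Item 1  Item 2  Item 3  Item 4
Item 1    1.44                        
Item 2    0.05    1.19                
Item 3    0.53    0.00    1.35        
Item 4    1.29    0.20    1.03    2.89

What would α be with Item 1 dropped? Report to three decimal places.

α = 0.468

Remaining items: Item 2, Item 3, Item 4 (k = 3).
ΣVar(i) = 1.19 + 1.35 + 2.89 = 5.43
σ²_total = 5.43 + 2 × 1.23 = 7.89
α (item deleted) = (3/2)·(1 − 5.43/7.89) = 0.468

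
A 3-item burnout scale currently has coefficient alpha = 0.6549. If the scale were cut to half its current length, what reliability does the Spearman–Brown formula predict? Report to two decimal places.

predicted reliability = 0.49

Length factor m = 1/2
α' = m·α / (1 − (1−m)·α)
   = 1/2 × 0.6549 / (1 − (1 − 1/2) × 0.6549)
   = 0.3275 / 0.6725 = 0.49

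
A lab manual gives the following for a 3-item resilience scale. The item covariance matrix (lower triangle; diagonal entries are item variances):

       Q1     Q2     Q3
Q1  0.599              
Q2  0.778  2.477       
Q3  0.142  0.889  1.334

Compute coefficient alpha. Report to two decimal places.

Σσ²ᵢ = 0.599 + 2.477 + 1.334 = 4.410
Σ_{i<j} σ_ij = 1.809
total variance = 4.410 + 2 × 1.809 = 8.028
α = (k/(k−1))·(1 − Σσ²ᵢ/total variance) = (3/2)·(1 − 4.410/8.028) = 0.68

α = 0.68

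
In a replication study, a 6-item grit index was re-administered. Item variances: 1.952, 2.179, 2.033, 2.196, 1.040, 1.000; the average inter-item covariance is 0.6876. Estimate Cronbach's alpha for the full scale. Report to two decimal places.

Σσ²ᵢ = 1.952 + 2.179 + 2.033 + 2.196 + 1.040 + 1.000 = 10.400
Sum of the 15 distinct covariances = 15 × 0.6876 = 10.3140
σ²_total = Σσ²ᵢ + 2·Σcov = 10.400 + 2 × 10.3140 = 31.0280
α = (6/5)·(1 − 10.400/31.0280) = 0.80

α = 0.80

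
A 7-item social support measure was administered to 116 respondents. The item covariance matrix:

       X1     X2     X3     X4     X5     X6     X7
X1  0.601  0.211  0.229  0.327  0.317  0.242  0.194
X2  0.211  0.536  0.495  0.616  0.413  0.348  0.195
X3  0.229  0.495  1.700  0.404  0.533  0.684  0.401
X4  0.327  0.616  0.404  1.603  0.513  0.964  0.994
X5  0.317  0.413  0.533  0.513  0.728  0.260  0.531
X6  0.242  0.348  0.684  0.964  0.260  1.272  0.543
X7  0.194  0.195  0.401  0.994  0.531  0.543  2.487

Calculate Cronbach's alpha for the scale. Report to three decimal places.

Cronbach's alpha = 0.791

Σσᵢ² = 0.601 + 0.536 + 1.700 + 1.603 + 0.728 + 1.272 + 2.487 = 8.927
Sum of off-diagonal covariances = 9.414
σ²_T = 8.927 + 2 × 9.414 = 27.755
α = (k/(k−1))·(1 − Σσᵢ²/σ²_T) = (7/6)·(1 − 8.927/27.755) = 0.791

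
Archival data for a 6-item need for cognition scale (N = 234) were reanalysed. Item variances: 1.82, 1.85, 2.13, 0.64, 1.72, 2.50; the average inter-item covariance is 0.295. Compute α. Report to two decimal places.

α = 0.54

sum of item variances = 1.82 + 1.85 + 2.13 + 0.64 + 1.72 + 2.50 = 10.66
Sum of the 15 distinct covariances = 15 × 0.295 = 4.425
total variance = sum of item variances + 2·Σcov = 10.66 + 2 × 4.425 = 19.510
α = (6/5)·(1 − 10.66/19.510) = 0.54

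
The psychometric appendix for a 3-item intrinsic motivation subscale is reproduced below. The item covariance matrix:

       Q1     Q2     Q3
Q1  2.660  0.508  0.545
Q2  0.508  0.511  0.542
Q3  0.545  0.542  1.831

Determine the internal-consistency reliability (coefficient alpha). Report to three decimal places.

α = 0.584

sum of item variances = 2.660 + 0.511 + 1.831 = 5.002
Sum of the distinct covariances = 1.595
Var(T) = 5.002 + 2 × 1.595 = 8.192
α = (k/(k−1))·(1 − sum of item variances/Var(T)) = (3/2)·(1 − 5.002/8.192) = 0.584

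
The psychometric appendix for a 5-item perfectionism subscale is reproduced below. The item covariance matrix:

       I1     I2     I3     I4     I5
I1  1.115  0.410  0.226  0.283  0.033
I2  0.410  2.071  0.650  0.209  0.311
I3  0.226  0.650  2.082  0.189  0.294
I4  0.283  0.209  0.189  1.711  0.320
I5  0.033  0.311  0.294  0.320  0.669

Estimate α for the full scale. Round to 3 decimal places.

Σσᵢ² = 1.115 + 2.071 + 2.082 + 1.711 + 0.669 = 7.648
Sum of the distinct covariances = 2.925
σ²_total = 7.648 + 2 × 2.925 = 13.498
α = (k/(k−1))·(1 − Σσᵢ²/σ²_total) = (5/4)·(1 − 7.648/13.498) = 0.542

α = 0.542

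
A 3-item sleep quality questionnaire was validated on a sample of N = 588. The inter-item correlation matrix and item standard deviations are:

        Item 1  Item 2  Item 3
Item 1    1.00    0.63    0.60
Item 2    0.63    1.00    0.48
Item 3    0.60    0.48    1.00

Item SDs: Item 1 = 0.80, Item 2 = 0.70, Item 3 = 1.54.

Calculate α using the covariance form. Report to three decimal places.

Σσ²ᵢ = 0.80² + 0.70² + 1.54² = 3.5016
Covariances σ_ij = r_ij · s_i · s_j:
  σ(Item 1,Item 2) = 0.63 × 0.80 × 0.70 = 0.3528
  σ(Item 1,Item 3) = 0.60 × 0.80 × 1.54 = 0.7392
  σ(Item 2,Item 3) = 0.48 × 0.70 × 1.54 = 0.5174
σ²_T = Σσ²ᵢ + 2·Σσ_ij = 3.5016 + 2 × 1.6094 = 6.7204
α = (3/2)·(1 − 3.5016/6.7204) = 0.718

α = 0.718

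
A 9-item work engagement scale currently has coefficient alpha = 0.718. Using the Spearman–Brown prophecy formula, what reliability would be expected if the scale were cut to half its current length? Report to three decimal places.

Length factor m = 1/2
α' = m·α / (1 − (1−m)·α)
   = 1/2 × 0.718 / (1 − (1 − 1/2) × 0.718)
   = 0.3590 / 0.6410 = 0.560

predicted reliability = 0.560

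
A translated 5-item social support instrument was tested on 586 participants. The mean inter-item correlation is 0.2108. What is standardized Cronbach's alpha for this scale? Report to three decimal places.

Standardized α = k·r̄ / (1 + (k−1)·r̄) = 5 × 0.2108 / (1 + 4 × 0.2108)
  = 1.0540 / 1.8432 = 0.572

standardized Cronbach's alpha = 0.572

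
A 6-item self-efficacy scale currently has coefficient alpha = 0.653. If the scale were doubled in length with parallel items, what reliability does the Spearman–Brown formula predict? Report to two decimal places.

Length factor m = 2
α' = m·α / (1 + (m−1)·α)
   = 2 × 0.653 / (1 + (2 − 1) × 0.653)
   = 1.3060 / 1.6530 = 0.79

predicted reliability = 0.79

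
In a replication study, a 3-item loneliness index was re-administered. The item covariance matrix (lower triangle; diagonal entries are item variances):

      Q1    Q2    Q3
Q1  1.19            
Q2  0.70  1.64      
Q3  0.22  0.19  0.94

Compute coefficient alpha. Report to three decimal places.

coefficient alpha = 0.556

Σσ²ᵢ = 1.19 + 1.64 + 0.94 = 3.77
Sum of the distinct covariances = 1.11
total variance = 3.77 + 2 × 1.11 = 5.99
α = (k/(k−1))·(1 − Σσ²ᵢ/total variance) = (3/2)·(1 − 3.77/5.99) = 0.556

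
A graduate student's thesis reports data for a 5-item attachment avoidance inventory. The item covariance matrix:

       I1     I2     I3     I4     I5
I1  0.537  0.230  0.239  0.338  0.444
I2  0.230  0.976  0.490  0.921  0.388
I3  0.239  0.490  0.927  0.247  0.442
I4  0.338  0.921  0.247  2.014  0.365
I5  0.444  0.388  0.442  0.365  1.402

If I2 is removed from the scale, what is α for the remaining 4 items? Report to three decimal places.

Remaining items: I1, I3, I4, I5 (k = 4).
ΣVar(i) = 0.537 + 0.927 + 2.014 + 1.402 = 4.880
total variance = 4.880 + 2 × 2.075 = 9.030
α (item deleted) = (4/3)·(1 − 4.880/9.030) = 0.613

α = 0.613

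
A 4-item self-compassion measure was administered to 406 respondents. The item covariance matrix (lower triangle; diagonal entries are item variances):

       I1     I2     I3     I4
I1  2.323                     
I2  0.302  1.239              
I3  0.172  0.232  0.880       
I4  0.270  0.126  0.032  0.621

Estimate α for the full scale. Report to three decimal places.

Σσ²ᵢ = 2.323 + 1.239 + 0.880 + 0.621 = 5.063
Sum of off-diagonal covariances = 1.134
total variance = 5.063 + 2 × 1.134 = 7.331
α = (k/(k−1))·(1 − Σσ²ᵢ/total variance) = (4/3)·(1 − 5.063/7.331) = 0.412

α = 0.412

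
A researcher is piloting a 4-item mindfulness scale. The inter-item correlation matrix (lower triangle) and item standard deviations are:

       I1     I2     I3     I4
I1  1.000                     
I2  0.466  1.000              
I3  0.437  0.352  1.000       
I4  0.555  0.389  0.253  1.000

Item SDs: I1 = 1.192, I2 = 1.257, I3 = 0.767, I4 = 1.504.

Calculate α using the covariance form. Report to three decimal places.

Σσ²ᵢ = 1.192² + 1.257² + 0.767² + 1.504² = 5.8512
Covariances σ_ij = r_ij · s_i · s_j:
  σ(I1,I2) = 0.466 × 1.192 × 1.257 = 0.6982
  σ(I1,I3) = 0.437 × 1.192 × 0.767 = 0.3995
  σ(I1,I4) = 0.555 × 1.192 × 1.504 = 0.9950
  σ(I2,I3) = 0.352 × 1.257 × 0.767 = 0.3394
  σ(I2,I4) = 0.389 × 1.257 × 1.504 = 0.7354
  σ(I3,I4) = 0.253 × 0.767 × 1.504 = 0.2919
σ²_T = Σσ²ᵢ + 2·Σσ_ij = 5.8512 + 2 × 3.4594 = 12.7700
α = (4/3)·(1 − 5.8512/12.7700) = 0.722

α = 0.722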